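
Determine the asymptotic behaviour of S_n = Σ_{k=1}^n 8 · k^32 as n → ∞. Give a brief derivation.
S_n ~ 8 · n^33 / 33

By integral comparison (Euler-Maclaurin), Σ_{k=1}^n 8 · k^32 = 8 · ∫_0^n x^32 dx + O(n^32) = 8 · n^33/33 + O(n^32). (Equivalently, Faulhaber's formula gives the same leading term.)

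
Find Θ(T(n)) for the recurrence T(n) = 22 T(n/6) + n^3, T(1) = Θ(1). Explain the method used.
T(n) = Θ(n^3)

log_6 22 ≈ 1.725. f(n) = n^3 dominates n^(log_6 22) since 3 > 1.725, and the regularity condition a·f(n/b) = 22·(n/6)^3 = (22/216)·n^3 ≤ c·f(n) holds with c = 22/216 ≈ 0.102 < 1. So this is Case 3: T(n) = Θ(f(n)) = Θ(n^3).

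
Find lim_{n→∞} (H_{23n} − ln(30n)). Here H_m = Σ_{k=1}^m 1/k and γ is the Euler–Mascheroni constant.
lim = ln(23/30) + γ

By Euler-Maclaurin, H_m = ln m + γ + O(1/m). So
  H_{23n} − ln(30n) = ln(23n) + γ − ln(30n) + O(1/n)
                       = ln(23/30) + γ + O(1/n).
Hence the limit is ln(23/30) + γ.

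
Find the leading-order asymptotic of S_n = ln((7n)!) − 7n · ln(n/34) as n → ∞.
S_n ~ 7n · (ln 238 − 1) + O(ln n)

Stirling: ln((7n)!) = 7n ln(7n) − 7n + O(ln n).
  S_n = 7n ln(7n) − 7n − 7n ln(n/34) + O(ln n)
      = 7n ln(7n) − 7n ln n + 7n ln 34 − 7n + O(ln n)
      = 7n ln 7 + 7n ln 34 − 7n + O(ln n)
      = 7n (ln 238 − 1) + O(ln n).
Numerically ln(238) − 1 ≈ 4.4723.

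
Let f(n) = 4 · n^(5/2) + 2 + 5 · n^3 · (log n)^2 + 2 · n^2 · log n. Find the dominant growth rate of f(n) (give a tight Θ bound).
f(n) ∈ Θ(n^3 · (log n)^2)

Compare the terms by growth order. For large n, n^a · (log n)^b dominates n^a' · (log n)^b' iff a > a', or (a = a' and b > b'). Ranking the 4 terms shows the dominant one is 5 · n^3 · (log n)^2. Hence f(n) ∈ Θ(n^3 · (log n)^2).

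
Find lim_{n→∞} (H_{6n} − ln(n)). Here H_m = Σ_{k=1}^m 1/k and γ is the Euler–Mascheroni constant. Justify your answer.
lim = ln 6 + γ

By Euler-Maclaurin, H_m = ln m + γ + O(1/m). So
  H_{6n} − ln(n) = ln(6n) + γ − ln(n) + O(1/n)
                       = ln(6/1) + γ + O(1/n).
Hence the limit is ln(6/1) + γ.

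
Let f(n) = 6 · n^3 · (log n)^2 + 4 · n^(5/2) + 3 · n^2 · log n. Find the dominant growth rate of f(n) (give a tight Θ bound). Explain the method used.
f(n) ∈ Θ(n^3 · (log n)^2)

Compare the terms by growth order. For large n, n^a · (log n)^b dominates n^a' · (log n)^b' iff a > a', or (a = a' and b > b'). Ranking the 3 terms shows the dominant one is 6 · n^3 · (log n)^2. Hence f(n) ∈ Θ(n^3 · (log n)^2).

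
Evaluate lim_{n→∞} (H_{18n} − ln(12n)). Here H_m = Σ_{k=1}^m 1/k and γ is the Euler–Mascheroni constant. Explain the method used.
lim = ln(3/2) + γ

By Euler-Maclaurin, H_m = ln m + γ + O(1/m). So
  H_{18n} − ln(12n) = ln(18n) + γ − ln(12n) + O(1/n)
                       = ln(18/12) + γ + O(1/n).
Hence the limit is ln(18/12) + γ (= ln(3/2)).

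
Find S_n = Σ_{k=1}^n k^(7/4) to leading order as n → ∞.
S_n ~ (4/11) · n^(11/4)

Integral comparison: Σ_{k=1}^n k^(7/4) = ∫_0^n x^(7/4) dx + O(n^(7/4)). The integral is n^(1 + 7/4) / (1 + 7/4) = n^((7+4)/4) / ((7+4)/4) = (4/11) · n^(11/4).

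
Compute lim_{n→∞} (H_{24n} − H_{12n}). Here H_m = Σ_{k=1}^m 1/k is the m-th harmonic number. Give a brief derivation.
lim = ln(24/12) = ln 2

Euler-Maclaurin gives H_m = ln m + γ + 1/(2m) + O(1/m^2). The γ and O(1/m) terms cancel in the difference:
  H_{24n} − H_{12n} = ln(24n) − ln(12n) + O(1/n) = ln(24/12) + O(1/n).
Hence the limit is ln(24/12) = ln 2.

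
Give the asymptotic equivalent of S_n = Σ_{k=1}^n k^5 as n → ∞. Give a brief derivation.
S_n ~ n^6 / 6

By integral comparison (Euler-Maclaurin), Σ_{k=1}^n k^5 = ∫_0^n x^5 dx + O(n^5) = n^6/6 + O(n^5). (Equivalently, Faulhaber's formula gives the same leading term.)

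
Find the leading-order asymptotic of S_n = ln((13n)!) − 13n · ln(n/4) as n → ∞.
S_n ~ 13n · (ln 52 − 1) + O(ln n)

Stirling: ln((13n)!) = 13n ln(13n) − 13n + O(ln n).
  S_n = 13n ln(13n) − 13n − 13n ln(n/4) + O(ln n)
      = 13n ln(13n) − 13n ln n + 13n ln 4 − 13n + O(ln n)
      = 13n ln 13 + 13n ln 4 − 13n + O(ln n)
      = 13n (ln 52 − 1) + O(ln n).
Numerically ln(52) − 1 ≈ 2.9512.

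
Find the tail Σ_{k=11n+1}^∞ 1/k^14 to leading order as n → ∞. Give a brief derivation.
Σ_{k>11n} 1/k^14 ~ 1/(13 · (11n)^13)

Compare to the integral: ∫_{11n}^∞ x^(−14) dx = [−x^(−13)/13]_{11n}^∞ = 1/((14−1)·(11n)^13). Euler-Maclaurin then gives
  Σ_{k>11n} 1/k^14 = ∫_{11n}^∞ dx/x^14 − 1/(2·(11n)^14) + O(1/(11n)^15).
(Equivalently this is ζ(14) − Σ_{k≤11n} 1/k^14.)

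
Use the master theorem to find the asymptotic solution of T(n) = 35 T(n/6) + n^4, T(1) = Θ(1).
T(n) = Θ(n^4)

log_6 35 ≈ 1.984. f(n) = n^4 dominates n^(log_6 35) since 4 > 1.984, and the regularity condition a·f(n/b) = 35·(n/6)^4 = (35/1296)·n^4 ≤ c·f(n) holds with c = 35/1296 ≈ 0.027 < 1. So this is Case 3: T(n) = Θ(f(n)) = Θ(n^4).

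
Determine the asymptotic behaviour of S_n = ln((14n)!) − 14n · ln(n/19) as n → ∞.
S_n ~ 14n · (ln 266 − 1) + O(ln n)

Stirling: ln((14n)!) = 14n ln(14n) − 14n + O(ln n).
  S_n = 14n ln(14n) − 14n − 14n ln(n/19) + O(ln n)
      = 14n ln(14n) − 14n ln n + 14n ln 19 − 14n + O(ln n)
      = 14n ln 14 + 14n ln 19 − 14n + O(ln n)
      = 14n (ln 266 − 1) + O(ln n).
Numerically ln(266) − 1 ≈ 4.5835.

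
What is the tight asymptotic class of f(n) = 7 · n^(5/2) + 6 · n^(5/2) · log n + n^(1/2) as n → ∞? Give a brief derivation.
f(n) ∈ Θ(n^(5/2) · log n)

Compare the terms by growth order. For large n, n^a · (log n)^b dominates n^a' · (log n)^b' iff a > a', or (a = a' and b > b'). Ranking the 3 terms shows the dominant one is 6 · n^(5/2) · log n. Hence f(n) ∈ Θ(n^(5/2) · log n).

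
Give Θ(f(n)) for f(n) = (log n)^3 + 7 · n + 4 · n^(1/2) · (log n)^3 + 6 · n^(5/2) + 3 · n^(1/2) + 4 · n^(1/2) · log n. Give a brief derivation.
f(n) ∈ Θ(n^(5/2))

Compare the terms by growth order. For large n, n^a · (log n)^b dominates n^a' · (log n)^b' iff a > a', or (a = a' and b > b'). Ranking the 6 terms shows the dominant one is 6 · n^(5/2). Hence f(n) ∈ Θ(n^(5/2)).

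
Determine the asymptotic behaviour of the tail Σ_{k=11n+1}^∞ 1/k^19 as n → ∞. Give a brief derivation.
Σ_{k>11n} 1/k^19 ~ 1/(18 · (11n)^18)

Compare to the integral: ∫_{11n}^∞ x^(−19) dx = [−x^(−18)/18]_{11n}^∞ = 1/((19−1)·(11n)^18). Euler-Maclaurin then gives
  Σ_{k>11n} 1/k^19 = ∫_{11n}^∞ dx/x^19 − 1/(2·(11n)^19) + O(1/(11n)^20).
(Equivalently this is ζ(19) − Σ_{k≤11n} 1/k^19.)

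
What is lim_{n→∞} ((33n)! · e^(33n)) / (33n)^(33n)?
lim = ∞

Stirling: (33n)! ~ sqrt(2π·33n) · (33n/e)^(33n). Hence
  (33n)! · e^(33n) / (33n)^(33n) ~ sqrt(2π·33n) = sqrt(2π·33) · sqrt(n) → ∞.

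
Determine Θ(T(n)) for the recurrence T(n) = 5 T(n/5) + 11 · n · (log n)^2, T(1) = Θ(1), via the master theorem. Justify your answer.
T(n) = Θ(n · (log n)^3)

Here log_5 5 = 1 and f(n) = 11 · n · (log n)^2 = Θ(n^(log_5 5) · (log n)^2). This is the extended Case 2 of the master theorem (f matches the critical exponent up to log factors), giving T(n) = Θ(n^(log_5 5) · (log n)^(2+1)) = Θ(n · (log n)^3).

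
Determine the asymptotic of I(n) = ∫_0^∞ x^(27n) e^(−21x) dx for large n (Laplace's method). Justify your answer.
I(n) ~ (sqrt(2π·27n) / 21) · (27n/(21e))^(27n)

Write the integrand as exp(27n ln x − 21x) and set f(x) = 27n ln x − 21x. Then f'(x) = 27n/x − 21 = 0 at x* = 27n/21, and f''(x*) = −27n/x*^2 = −21^2/(27n). Laplace's method (interior maximum) gives
  I(n) ~ e^(f(x*)) · sqrt(2π / |f''(x*)|)
        = exp(27n ln(27n/21) − 27n) · sqrt(2π · 27n / 21^2)
        = (27n/21)^(27n) e^(−27n) · sqrt(2π·27n) / 21
        = (sqrt(2π·27n) / 21) · (27n/(21e))^(27n).
This matches Γ(27n+1)/21^(27n+1) with Stirling applied to Γ.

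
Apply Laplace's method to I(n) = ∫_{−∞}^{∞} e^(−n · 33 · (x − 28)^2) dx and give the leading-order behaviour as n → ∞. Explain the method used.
I(n) = sqrt(π/(33n))

Here φ(x) = 33 · (x − 28)^2 has its unique minimum at x* = 28 with φ(x*) = 0 and φ''(x*) = 66. Laplace's method gives
  I(n) ~ e^(−n φ(x*)) · sqrt(2π / (n · φ''(x*))) = sqrt(2π / (66n)) = sqrt(π/(33n)).
This is exact: substituting u = (x − 28)·sqrt(33n) gives I(n) = (1/sqrt(33n)) ∫_{−∞}^{∞} e^(−u^2) du = sqrt(π/(33n)).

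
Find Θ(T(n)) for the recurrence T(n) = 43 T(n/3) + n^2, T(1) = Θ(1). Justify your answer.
T(n) = Θ(n^(log_3 43))

Master theorem: compare f(n) = n^2 to n^(log_3 43) where log_3 43 ≈ 3.424. Since 2 < log_3 43, we have f(n) = O(n^(log_3 43 − ε)) for some ε > 0 — Case 1. Hence T(n) = Θ(n^(log_3 43)).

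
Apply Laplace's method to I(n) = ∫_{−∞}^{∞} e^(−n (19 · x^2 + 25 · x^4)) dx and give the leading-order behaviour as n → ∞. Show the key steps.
I(n) ~ sqrt(π/(19n))

φ(x) = 19 · x^2 + 25 · x^4 has its unique global minimum at x* = 0 (since φ'(x) = 38x + 100x^3 = 0 only at x = 0 for real x with both coefficients positive, and φ → ∞ as |x| → ∞). At x* = 0, φ(0) = 0 and φ''(0) = 38. Laplace's method then gives
  I(n) ~ sqrt(2π / (n · φ''(0))) · e^(−n φ(0)) = sqrt(2π / (38n)) = sqrt(π/(19n)).
The 25 · x^4 term contributes only at subleading order (an O(1/n) relative correction).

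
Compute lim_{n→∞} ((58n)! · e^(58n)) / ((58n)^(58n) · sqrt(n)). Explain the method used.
lim = sqrt(2π·58)

Stirling: (58n)! ~ sqrt(2π·58n) · (58n/e)^(58n). Hence
  (58n)! · e^(58n) / (58n)^(58n) ~ sqrt(2π·58n).
Dividing by sqrt(n): sqrt(2π·58n) / sqrt(n) = sqrt(2π·58) · n^((1−1)/2), so the limit is sqrt(2π·58).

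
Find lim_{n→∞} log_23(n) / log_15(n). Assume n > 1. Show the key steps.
lim = ln(15) / ln(23) = log_23(15)

Change of base: log_23(n) = ln n / ln 23 and log_15(n) = ln n / ln 15. The ratio is (ln n / ln 23) · (ln 15 / ln n) = ln 15 / ln 23, a constant independent of n. So the limit is ln 15 / ln 23 = log_23(15).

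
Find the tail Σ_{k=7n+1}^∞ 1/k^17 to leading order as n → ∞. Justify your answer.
Σ_{k>7n} 1/k^17 ~ 1/(16 · (7n)^16)

Compare to the integral: ∫_{7n}^∞ x^(−17) dx = [−x^(−16)/16]_{7n}^∞ = 1/((17−1)·(7n)^16). Euler-Maclaurin then gives
  Σ_{k>7n} 1/k^17 = ∫_{7n}^∞ dx/x^17 − 1/(2·(7n)^17) + O(1/(7n)^18).
(Equivalently this is ζ(17) − Σ_{k≤7n} 1/k^17.)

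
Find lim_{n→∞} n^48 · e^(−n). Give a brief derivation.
lim = 0

Exponentials with base > 1 dominate every fixed polynomial: for any fixed c, n^c / e^n → 0 as n → ∞ (e.g. by the ratio test, or since e^n grows faster than any power of n). Hence n^48 · e^(−n) = n^48 / e^n → 0.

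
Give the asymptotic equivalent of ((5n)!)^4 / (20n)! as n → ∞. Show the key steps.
((5n)!)^4/(20n)! ~ ((2π·5n)^(3/2) / 2) · 4^(−4·5n)  →  0

Write N = 5n. Stirling: N! ~ sqrt(2π N)(N/e)^N and (4N)! ~ sqrt(2π·4N)·(4N/e)^(4N).
  (N!)^4/(4N)! ~ (2π N)^(4/2) (N/e)^(4N) / [sqrt(2π·4N) (4N/e)^(4N)]
     = (2π N)^(4/2) / sqrt(2π·4N) · (N/(4N))^(4N)
     = (2π N)^((4−1)/2) / 2 · 4^(−4N).
Since 4^4 > 1, the factor 4^(−4N) decays exponentially, so the ratio → 0. Substituting N = 5n gives the stated form.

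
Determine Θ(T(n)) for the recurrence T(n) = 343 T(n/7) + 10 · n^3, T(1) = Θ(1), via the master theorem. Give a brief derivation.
T(n) = Θ(n^3 log n)

log_7 343 = 3, and f(n) = 10 · n^3 = Θ(n^(log_7 343)). This is Case 2 of the master theorem: T(n) = Θ(f(n) · log n) = Θ(n^3 log n).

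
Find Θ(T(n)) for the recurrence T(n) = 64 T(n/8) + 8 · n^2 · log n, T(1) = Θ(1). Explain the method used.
T(n) = Θ(n^2 · (log n)^2)

Here log_8 64 = 2 and f(n) = 8 · n^2 · log n = Θ(n^(log_8 64) · (log n)^1). This is the extended Case 2 of the master theorem (f matches the critical exponent up to log factors), giving T(n) = Θ(n^(log_8 64) · (log n)^(1+1)) = Θ(n^2 · (log n)^2).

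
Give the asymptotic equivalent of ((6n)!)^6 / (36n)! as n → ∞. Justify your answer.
((6n)!)^6/(36n)! ~ ((2π·6n)^(5/2) / sqrt(6)) · 6^(−6·6n)  →  0

Write N = 6n. Stirling: N! ~ sqrt(2π N)(N/e)^N and (6N)! ~ sqrt(2π·6N)·(6N/e)^(6N).
  (N!)^6/(6N)! ~ (2π N)^(6/2) (N/e)^(6N) / [sqrt(2π·6N) (6N/e)^(6N)]
     = (2π N)^(6/2) / sqrt(2π·6N) · (N/(6N))^(6N)
     = (2π N)^((6−1)/2) / sqrt(6) · 6^(−6N).
Since 6^6 > 1, the factor 6^(−6N) decays exponentially, so the ratio → 0. Substituting N = 6n gives the stated form.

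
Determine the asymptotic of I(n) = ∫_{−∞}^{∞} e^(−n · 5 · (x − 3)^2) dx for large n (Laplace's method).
I(n) = sqrt(π/(5n))

Here φ(x) = 5 · (x − 3)^2 has its unique minimum at x* = 3 with φ(x*) = 0 and φ''(x*) = 10. Laplace's method gives
  I(n) ~ e^(−n φ(x*)) · sqrt(2π / (n · φ''(x*))) = sqrt(2π / (10n)) = sqrt(π/(5n)).
This is exact: substituting u = (x − 3)·sqrt(5n) gives I(n) = (1/sqrt(5n)) ∫_{−∞}^{∞} e^(−u^2) du = sqrt(π/(5n)).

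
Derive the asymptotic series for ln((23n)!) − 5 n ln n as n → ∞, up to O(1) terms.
ln((23n)!) − 5 n ln n = 18 n ln n + 23(ln 23 − 1) n + (1/2) ln(2π·23n) + O(1/n)

Stirling: ln((23n)!) = 23n ln(23n) − 23n + (1/2) ln(2π·23n) + O(1/n).
Expand 23n ln(23n) = 23n (ln n + ln 23) = 23n ln n + 23n ln 23.
Subtract 5n ln n: leading term is (23 − 5) n ln n = 18 n ln n. The next term is 23n ln 23 − 23n = 23(ln 23 − 1) n. Then the (1/2) ln(2π·23n) correction.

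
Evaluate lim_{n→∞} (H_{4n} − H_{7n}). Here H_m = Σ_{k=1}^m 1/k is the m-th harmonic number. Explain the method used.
lim = ln(4/7)

Euler-Maclaurin gives H_m = ln m + γ + 1/(2m) + O(1/m^2). The γ and O(1/m) terms cancel in the difference:
  H_{4n} − H_{7n} = ln(4n) − ln(7n) + O(1/n) = ln(4/7) + O(1/n).
Hence the limit is ln(4/7).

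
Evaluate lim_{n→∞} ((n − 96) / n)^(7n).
lim = e^(−672)

Rewrite as (1 − 96/n)^(7n). By the standard limit (1 + x/n)^n → e^x, we have (1 − 96/n)^n → e^(−96), and raising to the 7th power gives e^(−672).
More precisely, ln[(1 − 96/n)^(7n)] = 7n · ln(1 − 96/n) = 7n · (-96/n + O(1/n^2)) = -672 + O(1/n) → -672.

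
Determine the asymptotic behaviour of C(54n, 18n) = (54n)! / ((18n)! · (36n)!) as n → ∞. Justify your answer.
C(54n, 18n) ~ (27/4)^(18n) · sqrt(3/(4π·18n))

Write N = 18n. Apply Stirling to each factorial:
  (3N)! ~ sqrt(2π·3N) · (3N/e)^(3N),
  N! ~ sqrt(2π N) · (N/e)^N,
  (2N)! ~ sqrt(2π·2N) · (2N/e)^(2N).
The exponential factors combine to (3N)^(3N) / (N^N · (2N)^(2N)) = 3^(3N)/2^(2N) = (3^3/2^2)^N = (27/4)^N.
The square-root prefactors combine to sqrt(2π·3N) / (sqrt(2π N)·sqrt(2π·2N)) = sqrt(3 / (2π·2·N)) = sqrt(3/(4π·18n)).
Substituting N = 18n: C(54n, 18n) ~ (27/4)^(18n) · sqrt(3/(4π·18n)).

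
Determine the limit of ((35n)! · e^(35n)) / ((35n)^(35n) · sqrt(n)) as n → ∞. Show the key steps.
lim = sqrt(2π·35)

Stirling: (35n)! ~ sqrt(2π·35n) · (35n/e)^(35n). Hence
  (35n)! · e^(35n) / (35n)^(35n) ~ sqrt(2π·35n).
Dividing by sqrt(n): sqrt(2π·35n) / sqrt(n) = sqrt(2π·35) · n^((1−1)/2), so the limit is sqrt(2π·35).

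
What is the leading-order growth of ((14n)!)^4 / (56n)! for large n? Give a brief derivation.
((14n)!)^4/(56n)! ~ ((2π·14n)^(3/2) / 2) · 4^(−4·14n)  →  0

Write N = 14n. Stirling: N! ~ sqrt(2π N)(N/e)^N and (4N)! ~ sqrt(2π·4N)·(4N/e)^(4N).
  (N!)^4/(4N)! ~ (2π N)^(4/2) (N/e)^(4N) / [sqrt(2π·4N) (4N/e)^(4N)]
     = (2π N)^(4/2) / sqrt(2π·4N) · (N/(4N))^(4N)
     = (2π N)^((4−1)/2) / 2 · 4^(−4N).
Since 4^4 > 1, the factor 4^(−4N) decays exponentially, so the ratio → 0. Substituting N = 14n gives the stated form.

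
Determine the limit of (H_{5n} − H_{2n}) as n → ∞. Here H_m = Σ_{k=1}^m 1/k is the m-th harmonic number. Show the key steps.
lim = ln(5/2)

Euler-Maclaurin gives H_m = ln m + γ + 1/(2m) + O(1/m^2). The γ and O(1/m) terms cancel in the difference:
  H_{5n} − H_{2n} = ln(5n) − ln(2n) + O(1/n) = ln(5/2) + O(1/n).
Hence the limit is ln(5/2).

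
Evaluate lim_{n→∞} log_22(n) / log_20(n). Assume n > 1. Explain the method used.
lim = ln(20) / ln(22) = log_22(20)

Change of base: log_22(n) = ln n / ln 22 and log_20(n) = ln n / ln 20. The ratio is (ln n / ln 22) · (ln 20 / ln n) = ln 20 / ln 22, a constant independent of n. So the limit is ln 20 / ln 22 = log_22(20).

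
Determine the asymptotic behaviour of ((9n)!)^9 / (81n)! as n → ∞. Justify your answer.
((9n)!)^9/(81n)! ~ ((2π·9n)^(8/2) / 3) · 9^(−9·9n)  →  0

Write N = 9n. Stirling: N! ~ sqrt(2π N)(N/e)^N and (9N)! ~ sqrt(2π·9N)·(9N/e)^(9N).
  (N!)^9/(9N)! ~ (2π N)^(9/2) (N/e)^(9N) / [sqrt(2π·9N) (9N/e)^(9N)]
     = (2π N)^(9/2) / sqrt(2π·9N) · (N/(9N))^(9N)
     = (2π N)^((9−1)/2) / 3 · 9^(−9N).
Since 9^9 > 1, the factor 9^(−9N) decays exponentially, so the ratio → 0. Substituting N = 9n gives the stated form.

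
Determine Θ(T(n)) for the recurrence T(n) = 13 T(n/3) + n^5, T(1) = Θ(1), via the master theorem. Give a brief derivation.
T(n) = Θ(n^5)

log_3 13 ≈ 2.335. f(n) = n^5 dominates n^(log_3 13) since 5 > 2.335, and the regularity condition a·f(n/b) = 13·(n/3)^5 = (13/243)·n^5 ≤ c·f(n) holds with c = 13/243 ≈ 0.0535 < 1. So this is Case 3: T(n) = Θ(f(n)) = Θ(n^5).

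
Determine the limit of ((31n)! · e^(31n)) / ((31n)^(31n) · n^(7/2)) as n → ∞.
lim = 0

Stirling: (31n)! ~ sqrt(2π·31n) · (31n/e)^(31n). Hence
  (31n)! · e^(31n) / (31n)^(31n) ~ sqrt(2π·31n).
Dividing by n^(7/2): sqrt(2π·31n) / n^(7/2) = sqrt(2π·31) · n^((1−7)/2), so the expression behaves like sqrt(2π·31) · n^((1−7)/2) → 0.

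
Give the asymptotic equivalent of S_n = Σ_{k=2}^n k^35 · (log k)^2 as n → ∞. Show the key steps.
S_n ~ n^36 · (log n)^2 / 36

By integral comparison, S_n = ∫_1^n x^35 · (log x)^2 dx + O(n^35 · (log n)^2). For the integral, the leading term of ∫_1^n x^35 (log x)^2 dx is n^36/36 · (log n)^2 (by repeated integration by parts; each step lowers the log-exponent and produces a relatively O(1/log n) correction). Hence S_n ~ n^36 · (log n)^2 / 36.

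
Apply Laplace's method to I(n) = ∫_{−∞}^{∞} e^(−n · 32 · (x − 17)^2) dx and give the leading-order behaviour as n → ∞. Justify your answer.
I(n) = sqrt(π/(32n))

Here φ(x) = 32 · (x − 17)^2 has its unique minimum at x* = 17 with φ(x*) = 0 and φ''(x*) = 64. Laplace's method gives
  I(n) ~ e^(−n φ(x*)) · sqrt(2π / (n · φ''(x*))) = sqrt(2π / (64n)) = sqrt(π/(32n)).
This is exact: substituting u = (x − 17)·sqrt(32n) gives I(n) = (1/sqrt(32n)) ∫_{−∞}^{∞} e^(−u^2) du = sqrt(π/(32n)).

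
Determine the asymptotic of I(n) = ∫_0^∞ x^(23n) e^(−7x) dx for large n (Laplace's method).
I(n) ~ (sqrt(2π·23n) / 7) · (23n/(7e))^(23n)

Write the integrand as exp(23n ln x − 7x) and set f(x) = 23n ln x − 7x. Then f'(x) = 23n/x − 7 = 0 at x* = 23n/7, and f''(x*) = −23n/x*^2 = −7^2/(23n). Laplace's method (interior maximum) gives
  I(n) ~ e^(f(x*)) · sqrt(2π / |f''(x*)|)
        = exp(23n ln(23n/7) − 23n) · sqrt(2π · 23n / 7^2)
        = (23n/7)^(23n) e^(−23n) · sqrt(2π·23n) / 7
        = (sqrt(2π·23n) / 7) · (23n/(7e))^(23n).
This matches Γ(23n+1)/7^(23n+1) with Stirling applied to Γ.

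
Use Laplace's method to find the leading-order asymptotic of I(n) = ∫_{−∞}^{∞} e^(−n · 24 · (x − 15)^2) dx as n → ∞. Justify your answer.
I(n) = sqrt(π/(24n))

Here φ(x) = 24 · (x − 15)^2 has its unique minimum at x* = 15 with φ(x*) = 0 and φ''(x*) = 48. Laplace's method gives
  I(n) ~ e^(−n φ(x*)) · sqrt(2π / (n · φ''(x*))) = sqrt(2π / (48n)) = sqrt(π/(24n)).
This is exact: substituting u = (x − 15)·sqrt(24n) gives I(n) = (1/sqrt(24n)) ∫_{−∞}^{∞} e^(−u^2) du = sqrt(π/(24n)).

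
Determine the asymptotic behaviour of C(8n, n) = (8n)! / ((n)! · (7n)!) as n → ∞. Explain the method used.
C(8n, n) ~ (16777216/823543)^(n) · sqrt(4/(7π·n))

Write N = n. Apply Stirling to each factorial:
  (8N)! ~ sqrt(2π·8N) · (8N/e)^(8N),
  N! ~ sqrt(2π N) · (N/e)^N,
  (7N)! ~ sqrt(2π·7N) · (7N/e)^(7N).
The exponential factors combine to (8N)^(8N) / (N^N · (7N)^(7N)) = 8^(8N)/7^(7N) = (8^8/7^7)^N = (16777216/823543)^N.
The square-root prefactors combine to sqrt(2π·8N) / (sqrt(2π N)·sqrt(2π·7N)) = sqrt(8 / (2π·7·N)) = sqrt(4/(7π·n)).
Substituting N = n: C(8n, n) ~ (16777216/823543)^(n) · sqrt(4/(7π·n)).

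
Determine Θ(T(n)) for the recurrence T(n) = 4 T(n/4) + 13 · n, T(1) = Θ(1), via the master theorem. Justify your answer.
T(n) = Θ(n log n)

log_4 4 = 1, and f(n) = 13 · n = Θ(n^(log_4 4)). This is Case 2 of the master theorem: T(n) = Θ(f(n) · log n) = Θ(n log n).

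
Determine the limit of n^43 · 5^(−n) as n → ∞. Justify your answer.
lim = 0

Exponentials with base > 1 dominate every fixed polynomial: for any fixed c, n^c / 5^n → 0 as n → ∞ (e.g. by the ratio test, or by writing 5^n = e^(n ln 5) and noting e^(n ln 5) / n^c → ∞). Hence n^43 · 5^(−n) = n^43 / 5^n → 0.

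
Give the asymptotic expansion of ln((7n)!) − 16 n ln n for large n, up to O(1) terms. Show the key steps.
ln((7n)!) − 16 n ln n = −9 n ln n + 7(ln 7 − 1) n + (1/2) ln(2π·7n) + O(1/n)

Stirling: ln((7n)!) = 7n ln(7n) − 7n + (1/2) ln(2π·7n) + O(1/n).
Expand 7n ln(7n) = 7n (ln n + ln 7) = 7n ln n + 7n ln 7.
Subtract 16n ln n: leading term is (7 − 16) n ln n = −9 n ln n. The next term is 7n ln 7 − 7n = 7(ln 7 − 1) n. Then the (1/2) ln(2π·7n) correction.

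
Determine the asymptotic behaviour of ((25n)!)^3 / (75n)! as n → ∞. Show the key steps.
((25n)!)^3/(75n)! ~ ((2π·25n)^(2/2) / sqrt(3)) · 3^(−3·25n)  →  0

Write N = 25n. Stirling: N! ~ sqrt(2π N)(N/e)^N and (3N)! ~ sqrt(2π·3N)·(3N/e)^(3N).
  (N!)^3/(3N)! ~ (2π N)^(3/2) (N/e)^(3N) / [sqrt(2π·3N) (3N/e)^(3N)]
     = (2π N)^(3/2) / sqrt(2π·3N) · (N/(3N))^(3N)
     = (2π N)^((3−1)/2) / sqrt(3) · 3^(−3N).
Since 3^3 > 1, the factor 3^(−3N) decays exponentially, so the ratio → 0. Substituting N = 25n gives the stated form.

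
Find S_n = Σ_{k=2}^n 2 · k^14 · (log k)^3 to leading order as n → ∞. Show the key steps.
S_n ~ 2 · n^15 · (log n)^3 / 15

By integral comparison, S_n = ∫_1^n 2 · x^14 · (log x)^3 dx + O(n^14 · (log n)^3). For the integral, the leading term of ∫_1^n x^14 (log x)^3 dx is n^15/15 · (log n)^3 (by repeated integration by parts; each step lowers the log-exponent and produces a relatively O(1/log n) correction). Hence S_n ~ 2 · n^15 · (log n)^3 / 15.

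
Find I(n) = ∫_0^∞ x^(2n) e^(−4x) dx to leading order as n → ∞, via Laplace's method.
I(n) ~ (sqrt(2π·2n) / 4) · (2n/(4e))^(2n)

Write the integrand as exp(2n ln x − 4x) and set f(x) = 2n ln x − 4x. Then f'(x) = 2n/x − 4 = 0 at x* = 2n/4, and f''(x*) = −2n/x*^2 = −4^2/(2n). Laplace's method (interior maximum) gives
  I(n) ~ e^(f(x*)) · sqrt(2π / |f''(x*)|)
        = exp(2n ln(2n/4) − 2n) · sqrt(2π · 2n / 4^2)
        = (2n/4)^(2n) e^(−2n) · sqrt(2π·2n) / 4
        = (sqrt(2π·2n) / 4) · (2n/(4e))^(2n).
This matches Γ(2n+1)/4^(2n+1) with Stirling applied to Γ.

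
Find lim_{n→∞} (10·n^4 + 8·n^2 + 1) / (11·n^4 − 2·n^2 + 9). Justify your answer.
lim = 10/11

For large n the leading n^4 terms dominate both numerator and denominator. Dividing top and bottom by n^4, every other term tends to 0, leaving 10/11.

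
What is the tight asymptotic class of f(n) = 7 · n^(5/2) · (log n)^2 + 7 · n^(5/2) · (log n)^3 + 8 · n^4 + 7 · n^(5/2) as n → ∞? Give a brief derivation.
f(n) ∈ Θ(n^4)

Compare the terms by growth order. For large n, n^a · (log n)^b dominates n^a' · (log n)^b' iff a > a', or (a = a' and b > b'). Ranking the 4 terms shows the dominant one is 8 · n^4. Hence f(n) ∈ Θ(n^4).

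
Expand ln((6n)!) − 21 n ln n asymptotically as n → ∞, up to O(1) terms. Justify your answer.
ln((6n)!) − 21 n ln n = −15 n ln n + 6(ln 6 − 1) n + (1/2) ln(2π·6n) + O(1/n)

Stirling: ln((6n)!) = 6n ln(6n) − 6n + (1/2) ln(2π·6n) + O(1/n).
Expand 6n ln(6n) = 6n (ln n + ln 6) = 6n ln n + 6n ln 6.
Subtract 21n ln n: leading term is (6 − 21) n ln n = −15 n ln n. The next term is 6n ln 6 − 6n = 6(ln 6 − 1) n. Then the (1/2) ln(2π·6n) correction.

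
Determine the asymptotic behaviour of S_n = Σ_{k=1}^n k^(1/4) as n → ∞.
S_n ~ (4/5) · n^(5/4)

Integral comparison: Σ_{k=1}^n k^(1/4) = ∫_0^n x^(1/4) dx + O(n^(1/4)). The integral is n^(1 + 1/4) / (1 + 1/4) = n^((1+4)/4) / ((1+4)/4) = (4/5) · n^(5/4).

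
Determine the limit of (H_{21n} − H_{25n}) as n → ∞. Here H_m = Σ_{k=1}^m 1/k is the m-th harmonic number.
lim = ln(21/25)

Euler-Maclaurin gives H_m = ln m + γ + 1/(2m) + O(1/m^2). The γ and O(1/m) terms cancel in the difference:
  H_{21n} − H_{25n} = ln(21n) − ln(25n) + O(1/n) = ln(21/25) + O(1/n).
Hence the limit is ln(21/25).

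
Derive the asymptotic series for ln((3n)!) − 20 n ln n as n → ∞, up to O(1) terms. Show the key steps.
ln((3n)!) − 20 n ln n = −17 n ln n + 3(ln 3 − 1) n + (1/2) ln(2π·3n) + O(1/n)

Stirling: ln((3n)!) = 3n ln(3n) − 3n + (1/2) ln(2π·3n) + O(1/n).
Expand 3n ln(3n) = 3n (ln n + ln 3) = 3n ln n + 3n ln 3.
Subtract 20n ln n: leading term is (3 − 20) n ln n = −17 n ln n. The next term is 3n ln 3 − 3n = 3(ln 3 − 1) n. Then the (1/2) ln(2π·3n) correction.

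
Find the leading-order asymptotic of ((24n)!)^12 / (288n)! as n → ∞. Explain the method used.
((24n)!)^12/(288n)! ~ ((2π·24n)^(11/2) / sqrt(12)) · 12^(−12·24n)  →  0

Write N = 24n. Stirling: N! ~ sqrt(2π N)(N/e)^N and (12N)! ~ sqrt(2π·12N)·(12N/e)^(12N).
  (N!)^12/(12N)! ~ (2π N)^(12/2) (N/e)^(12N) / [sqrt(2π·12N) (12N/e)^(12N)]
     = (2π N)^(12/2) / sqrt(2π·12N) · (N/(12N))^(12N)
     = (2π N)^((12−1)/2) / sqrt(12) · 12^(−12N).
Since 12^12 > 1, the factor 12^(−12N) decays exponentially, so the ratio → 0. Substituting N = 24n gives the stated form.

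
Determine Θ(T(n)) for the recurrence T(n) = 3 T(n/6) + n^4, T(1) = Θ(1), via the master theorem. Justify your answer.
T(n) = Θ(n^4)

log_6 3 ≈ 0.613. f(n) = n^4 dominates n^(log_6 3) since 4 > 0.613, and the regularity condition a·f(n/b) = 3·(n/6)^4 = (3/1296)·n^4 ≤ c·f(n) holds with c = 3/1296 ≈ 0.00231 < 1. So this is Case 3: T(n) = Θ(f(n)) = Θ(n^4).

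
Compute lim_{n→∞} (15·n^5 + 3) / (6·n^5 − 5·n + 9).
lim = 15/6 = 5/2

For large n the leading n^5 terms dominate both numerator and denominator. Dividing top and bottom by n^5, every other term tends to 0, leaving 15/6 = 5/2.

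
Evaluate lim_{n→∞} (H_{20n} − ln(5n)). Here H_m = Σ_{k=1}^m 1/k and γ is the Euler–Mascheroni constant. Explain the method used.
lim = ln 4 + γ

By Euler-Maclaurin, H_m = ln m + γ + O(1/m). So
  H_{20n} − ln(5n) = ln(20n) + γ − ln(5n) + O(1/n)
                       = ln(20/5) + γ + O(1/n).
Hence the limit is ln(20/5) + γ (= ln 4).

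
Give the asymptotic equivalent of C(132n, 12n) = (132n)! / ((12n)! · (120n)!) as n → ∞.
C(132n, 12n) ~ (285311670611/10000000000)^(12n) · sqrt(11/(20π·12n))

Write N = 12n. Apply Stirling to each factorial:
  (11N)! ~ sqrt(2π·11N) · (11N/e)^(11N),
  N! ~ sqrt(2π N) · (N/e)^N,
  (10N)! ~ sqrt(2π·10N) · (10N/e)^(10N).
The exponential factors combine to (11N)^(11N) / (N^N · (10N)^(10N)) = 11^(11N)/10^(10N) = (11^11/10^10)^N = (285311670611/10000000000)^N.
The square-root prefactors combine to sqrt(2π·11N) / (sqrt(2π N)·sqrt(2π·10N)) = sqrt(11 / (2π·10·N)) = sqrt(11/(20π·12n)).
Substituting N = 12n: C(132n, 12n) ~ (285311670611/10000000000)^(12n) · sqrt(11/(20π·12n)).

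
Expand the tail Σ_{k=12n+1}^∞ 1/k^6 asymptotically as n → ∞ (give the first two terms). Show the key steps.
Σ_{k>12n} 1/k^6 = 1/(5 · (12n)^5) − 1/(2 · (12n)^6) + O(1/(12n)^7)

Compare to the integral: ∫_{12n}^∞ x^(−6) dx = [−x^(−5)/5]_{12n}^∞ = 1/((6−1)·(12n)^5). The Euler-Maclaurin correction adds −f(12n)/2 = −1/(2·(12n)^6). Euler-Maclaurin then gives
  Σ_{k>12n} 1/k^6 = ∫_{12n}^∞ dx/x^6 − 1/(2·(12n)^6) + O(1/(12n)^7).
(Equivalently this is ζ(6) − Σ_{k≤12n} 1/k^6.)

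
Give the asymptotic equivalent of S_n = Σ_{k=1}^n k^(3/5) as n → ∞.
S_n ~ (5/8) · n^(8/5)

Integral comparison: Σ_{k=1}^n k^(3/5) = ∫_0^n x^(3/5) dx + O(n^(3/5)). The integral is n^(1 + 3/5) / (1 + 3/5) = n^((3+5)/5) / ((3+5)/5) = (5/8) · n^(8/5).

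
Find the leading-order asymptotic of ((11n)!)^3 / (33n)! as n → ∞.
((11n)!)^3/(33n)! ~ ((2π·11n)^(2/2) / sqrt(3)) · 3^(−3·11n)  →  0

Write N = 11n. Stirling: N! ~ sqrt(2π N)(N/e)^N and (3N)! ~ sqrt(2π·3N)·(3N/e)^(3N).
  (N!)^3/(3N)! ~ (2π N)^(3/2) (N/e)^(3N) / [sqrt(2π·3N) (3N/e)^(3N)]
     = (2π N)^(3/2) / sqrt(2π·3N) · (N/(3N))^(3N)
     = (2π N)^((3−1)/2) / sqrt(3) · 3^(−3N).
Since 3^3 > 1, the factor 3^(−3N) decays exponentially, so the ratio → 0. Substituting N = 11n gives the stated form.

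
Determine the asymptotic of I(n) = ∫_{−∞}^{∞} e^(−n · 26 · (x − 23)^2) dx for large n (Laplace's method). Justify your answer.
I(n) = sqrt(π/(26n))

Here φ(x) = 26 · (x − 23)^2 has its unique minimum at x* = 23 with φ(x*) = 0 and φ''(x*) = 52. Laplace's method gives
  I(n) ~ e^(−n φ(x*)) · sqrt(2π / (n · φ''(x*))) = sqrt(2π / (52n)) = sqrt(π/(26n)).
This is exact: substituting u = (x − 23)·sqrt(26n) gives I(n) = (1/sqrt(26n)) ∫_{−∞}^{∞} e^(−u^2) du = sqrt(π/(26n)).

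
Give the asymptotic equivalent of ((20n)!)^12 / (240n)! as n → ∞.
((20n)!)^12/(240n)! ~ ((2π·20n)^(11/2) / sqrt(12)) · 12^(−12·20n)  →  0

Write N = 20n. Stirling: N! ~ sqrt(2π N)(N/e)^N and (12N)! ~ sqrt(2π·12N)·(12N/e)^(12N).
  (N!)^12/(12N)! ~ (2π N)^(12/2) (N/e)^(12N) / [sqrt(2π·12N) (12N/e)^(12N)]
     = (2π N)^(12/2) / sqrt(2π·12N) · (N/(12N))^(12N)
     = (2π N)^((12−1)/2) / sqrt(12) · 12^(−12N).
Since 12^12 > 1, the factor 12^(−12N) decays exponentially, so the ratio → 0. Substituting N = 20n gives the stated form.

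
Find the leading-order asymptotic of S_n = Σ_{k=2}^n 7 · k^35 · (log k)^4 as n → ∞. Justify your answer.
S_n ~ 7 · n^36 · (log n)^4 / 36

By integral comparison, S_n = ∫_1^n 7 · x^35 · (log x)^4 dx + O(n^35 · (log n)^4). For the integral, the leading term of ∫_1^n x^35 (log x)^4 dx is n^36/36 · (log n)^4 (by repeated integration by parts; each step lowers the log-exponent and produces a relatively O(1/log n) correction). Hence S_n ~ 7 · n^36 · (log n)^4 / 36.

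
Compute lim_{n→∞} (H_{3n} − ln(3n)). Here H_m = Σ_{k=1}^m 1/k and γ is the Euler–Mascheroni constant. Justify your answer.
lim = γ

By Euler-Maclaurin, H_m = ln m + γ + O(1/m). So
  H_{3n} − ln(3n) = ln(3n) + γ − ln(3n) + O(1/n)
                       = ln(3/3) + γ + O(1/n).
Hence the limit is γ (since ln 1 = 0).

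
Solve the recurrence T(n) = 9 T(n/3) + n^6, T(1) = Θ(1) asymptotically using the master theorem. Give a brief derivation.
T(n) = Θ(n^6)

log_3 9 ≈ 2.000. f(n) = n^6 dominates n^(log_3 9) since 6 > 2.000, and the regularity condition a·f(n/b) = 9·(n/3)^6 = (9/729)·n^6 ≤ c·f(n) holds with c = 9/729 ≈ 0.0123 < 1. So this is Case 3: T(n) = Θ(f(n)) = Θ(n^6).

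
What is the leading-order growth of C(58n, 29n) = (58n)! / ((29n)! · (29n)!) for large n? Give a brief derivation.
C(58n, 29n) ~ (4)^(29n) · sqrt(1/(π·29n))

Write N = 29n. Apply Stirling to each factorial:
  (2N)! ~ sqrt(2π·2N) · (2N/e)^(2N),
  N! ~ sqrt(2π N) · (N/e)^N,
  (1N)! ~ sqrt(2π·1N) · (1N/e)^(1N).
The exponential factors combine to (2N)^(2N) / (N^N · (1N)^(1N)) = 2^(2N)/1^(1N) = (2^2/1^1)^N = (4)^N.
The square-root prefactors combine to sqrt(2π·2N) / (sqrt(2π N)·sqrt(2π·1N)) = sqrt(2 / (2π·1·N)) = sqrt(1/(π·29n)).
Substituting N = 29n: C(58n, 29n) ~ (4)^(29n) · sqrt(1/(π·29n)).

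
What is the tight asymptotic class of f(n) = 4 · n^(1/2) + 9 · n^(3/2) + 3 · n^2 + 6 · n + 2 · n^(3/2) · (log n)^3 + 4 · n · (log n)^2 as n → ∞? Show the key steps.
f(n) ∈ Θ(n^2)

Compare the terms by growth order. For large n, n^a · (log n)^b dominates n^a' · (log n)^b' iff a > a', or (a = a' and b > b'). Ranking the 6 terms shows the dominant one is 3 · n^2. Hence f(n) ∈ Θ(n^2).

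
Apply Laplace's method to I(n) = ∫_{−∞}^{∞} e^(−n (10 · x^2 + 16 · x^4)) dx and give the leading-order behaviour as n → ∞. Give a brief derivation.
I(n) ~ sqrt(π/(10n))

φ(x) = 10 · x^2 + 16 · x^4 has its unique global minimum at x* = 0 (since φ'(x) = 20x + 64x^3 = 0 only at x = 0 for real x with both coefficients positive, and φ → ∞ as |x| → ∞). At x* = 0, φ(0) = 0 and φ''(0) = 20. Laplace's method then gives
  I(n) ~ sqrt(2π / (n · φ''(0))) · e^(−n φ(0)) = sqrt(2π / (20n)) = sqrt(π/(10n)).
The 16 · x^4 term contributes only at subleading order (an O(1/n) relative correction).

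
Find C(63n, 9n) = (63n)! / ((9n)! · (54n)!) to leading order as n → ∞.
C(63n, 9n) ~ (823543/46656)^(9n) · sqrt(7/(12π·9n))

Write N = 9n. Apply Stirling to each factorial:
  (7N)! ~ sqrt(2π·7N) · (7N/e)^(7N),
  N! ~ sqrt(2π N) · (N/e)^N,
  (6N)! ~ sqrt(2π·6N) · (6N/e)^(6N).
The exponential factors combine to (7N)^(7N) / (N^N · (6N)^(6N)) = 7^(7N)/6^(6N) = (7^7/6^6)^N = (823543/46656)^N.
The square-root prefactors combine to sqrt(2π·7N) / (sqrt(2π N)·sqrt(2π·6N)) = sqrt(7 / (2π·6·N)) = sqrt(7/(12π·9n)).
Substituting N = 9n: C(63n, 9n) ~ (823543/46656)^(9n) · sqrt(7/(12π·9n)).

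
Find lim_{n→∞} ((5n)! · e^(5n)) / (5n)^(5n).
lim = ∞

Stirling: (5n)! ~ sqrt(2π·5n) · (5n/e)^(5n). Hence
  (5n)! · e^(5n) / (5n)^(5n) ~ sqrt(2π·5n) = sqrt(2π·5) · sqrt(n) → ∞.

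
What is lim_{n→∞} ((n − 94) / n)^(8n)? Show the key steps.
lim = e^(−752)

Rewrite as (1 − 94/n)^(8n). By the standard limit (1 + x/n)^n → e^x, we have (1 − 94/n)^n → e^(−94), and raising to the 8th power gives e^(−752).
More precisely, ln[(1 − 94/n)^(8n)] = 8n · ln(1 − 94/n) = 8n · (-94/n + O(1/n^2)) = -752 + O(1/n) → -752.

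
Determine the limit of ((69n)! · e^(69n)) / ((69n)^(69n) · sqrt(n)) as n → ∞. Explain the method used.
lim = sqrt(2π·69)

Stirling: (69n)! ~ sqrt(2π·69n) · (69n/e)^(69n). Hence
  (69n)! · e^(69n) / (69n)^(69n) ~ sqrt(2π·69n).
Dividing by sqrt(n): sqrt(2π·69n) / sqrt(n) = sqrt(2π·69) · n^((1−1)/2), so the limit is sqrt(2π·69).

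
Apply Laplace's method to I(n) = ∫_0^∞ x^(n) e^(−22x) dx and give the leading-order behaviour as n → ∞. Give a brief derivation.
I(n) ~ (sqrt(2π·n) / 22) · (n/(22e))^(n)

Write the integrand as exp(n ln x − 22x) and set f(x) = n ln x − 22x. Then f'(x) = n/x − 22 = 0 at x* = n/22, and f''(x*) = −n/x*^2 = −22^2/(n). Laplace's method (interior maximum) gives
  I(n) ~ e^(f(x*)) · sqrt(2π / |f''(x*)|)
        = exp(n ln(n/22) − n) · sqrt(2π · n / 22^2)
        = (n/22)^(n) e^(−n) · sqrt(2π·n) / 22
        = (sqrt(2π·n) / 22) · (n/(22e))^(n).
This matches Γ(n+1)/22^(n+1) with Stirling applied to Γ.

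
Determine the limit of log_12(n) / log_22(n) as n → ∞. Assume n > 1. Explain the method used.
lim = ln(22) / ln(12) = log_12(22)

Change of base: log_12(n) = ln n / ln 12 and log_22(n) = ln n / ln 22. The ratio is (ln n / ln 12) · (ln 22 / ln n) = ln 22 / ln 12, a constant independent of n. So the limit is ln 22 / ln 12 = log_12(22).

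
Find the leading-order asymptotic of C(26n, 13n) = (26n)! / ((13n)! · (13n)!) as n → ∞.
C(26n, 13n) ~ (4)^(13n) · sqrt(1/(π·13n))

Write N = 13n. Apply Stirling to each factorial:
  (2N)! ~ sqrt(2π·2N) · (2N/e)^(2N),
  N! ~ sqrt(2π N) · (N/e)^N,
  (1N)! ~ sqrt(2π·1N) · (1N/e)^(1N).
The exponential factors combine to (2N)^(2N) / (N^N · (1N)^(1N)) = 2^(2N)/1^(1N) = (2^2/1^1)^N = (4)^N.
The square-root prefactors combine to sqrt(2π·2N) / (sqrt(2π N)·sqrt(2π·1N)) = sqrt(2 / (2π·1·N)) = sqrt(1/(π·13n)).
Substituting N = 13n: C(26n, 13n) ~ (4)^(13n) · sqrt(1/(π·13n)).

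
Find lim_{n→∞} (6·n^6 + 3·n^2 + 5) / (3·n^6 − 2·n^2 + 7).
lim = 6/3 = 2

For large n the leading n^6 terms dominate both numerator and denominator. Dividing top and bottom by n^6, every other term tends to 0, leaving 6/3 = 2.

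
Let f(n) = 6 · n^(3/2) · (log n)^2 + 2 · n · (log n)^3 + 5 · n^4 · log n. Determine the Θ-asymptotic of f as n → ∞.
f(n) ∈ Θ(n^4 · log n)

Compare the terms by growth order. For large n, n^a · (log n)^b dominates n^a' · (log n)^b' iff a > a', or (a = a' and b > b'). Ranking the 3 terms shows the dominant one is 5 · n^4 · log n. Hence f(n) ∈ Θ(n^4 · log n).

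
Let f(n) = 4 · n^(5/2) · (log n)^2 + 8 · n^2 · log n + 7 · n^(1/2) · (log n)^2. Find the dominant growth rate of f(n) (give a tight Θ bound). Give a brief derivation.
f(n) ∈ Θ(n^(5/2) · (log n)^2)

Compare the terms by growth order. For large n, n^a · (log n)^b dominates n^a' · (log n)^b' iff a > a', or (a = a' and b > b'). Ranking the 3 terms shows the dominant one is 4 · n^(5/2) · (log n)^2. Hence f(n) ∈ Θ(n^(5/2) · (log n)^2).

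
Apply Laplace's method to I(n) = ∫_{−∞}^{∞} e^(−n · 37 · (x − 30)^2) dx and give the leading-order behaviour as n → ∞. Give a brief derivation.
I(n) = sqrt(π/(37n))

Here φ(x) = 37 · (x − 30)^2 has its unique minimum at x* = 30 with φ(x*) = 0 and φ''(x*) = 74. Laplace's method gives
  I(n) ~ e^(−n φ(x*)) · sqrt(2π / (n · φ''(x*))) = sqrt(2π / (74n)) = sqrt(π/(37n)).
This is exact: substituting u = (x − 30)·sqrt(37n) gives I(n) = (1/sqrt(37n)) ∫_{−∞}^{∞} e^(−u^2) du = sqrt(π/(37n)).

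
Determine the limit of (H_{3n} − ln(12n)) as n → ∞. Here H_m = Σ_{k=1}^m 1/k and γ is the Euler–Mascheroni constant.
lim = −ln 4 + γ

By Euler-Maclaurin, H_m = ln m + γ + O(1/m). So
  H_{3n} − ln(12n) = ln(3n) + γ − ln(12n) + O(1/n)
                       = ln(3/12) + γ + O(1/n).
Hence the limit is ln(3/12) + γ (= −ln 4).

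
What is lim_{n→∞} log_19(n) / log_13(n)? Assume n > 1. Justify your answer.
lim = ln(13) / ln(19) = log_19(13)

Change of base: log_19(n) = ln n / ln 19 and log_13(n) = ln n / ln 13. The ratio is (ln n / ln 19) · (ln 13 / ln n) = ln 13 / ln 19, a constant independent of n. So the limit is ln 13 / ln 19 = log_19(13).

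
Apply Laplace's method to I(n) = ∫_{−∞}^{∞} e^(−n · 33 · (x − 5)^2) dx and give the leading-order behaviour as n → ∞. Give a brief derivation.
I(n) = sqrt(π/(33n))

Here φ(x) = 33 · (x − 5)^2 has its unique minimum at x* = 5 with φ(x*) = 0 and φ''(x*) = 66. Laplace's method gives
  I(n) ~ e^(−n φ(x*)) · sqrt(2π / (n · φ''(x*))) = sqrt(2π / (66n)) = sqrt(π/(33n)).
This is exact: substituting u = (x − 5)·sqrt(33n) gives I(n) = (1/sqrt(33n)) ∫_{−∞}^{∞} e^(−u^2) du = sqrt(π/(33n)).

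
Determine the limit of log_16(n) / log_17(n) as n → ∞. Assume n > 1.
lim = ln(17) / ln(16) = log_16(17)

Change of base: log_16(n) = ln n / ln 16 and log_17(n) = ln n / ln 17. The ratio is (ln n / ln 16) · (ln 17 / ln n) = ln 17 / ln 16, a constant independent of n. So the limit is ln 17 / ln 16 = log_16(17).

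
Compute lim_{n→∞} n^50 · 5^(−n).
lim = 0

Exponentials with base > 1 dominate every fixed polynomial: for any fixed c, n^c / 5^n → 0 as n → ∞ (e.g. by the ratio test, or by writing 5^n = e^(n ln 5) and noting e^(n ln 5) / n^c → ∞). Hence n^50 · 5^(−n) = n^50 / 5^n → 0.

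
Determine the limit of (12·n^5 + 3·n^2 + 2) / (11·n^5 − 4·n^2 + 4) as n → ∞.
lim = 12/11

For large n the leading n^5 terms dominate both numerator and denominator. Dividing top and bottom by n^5, every other term tends to 0, leaving 12/11.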